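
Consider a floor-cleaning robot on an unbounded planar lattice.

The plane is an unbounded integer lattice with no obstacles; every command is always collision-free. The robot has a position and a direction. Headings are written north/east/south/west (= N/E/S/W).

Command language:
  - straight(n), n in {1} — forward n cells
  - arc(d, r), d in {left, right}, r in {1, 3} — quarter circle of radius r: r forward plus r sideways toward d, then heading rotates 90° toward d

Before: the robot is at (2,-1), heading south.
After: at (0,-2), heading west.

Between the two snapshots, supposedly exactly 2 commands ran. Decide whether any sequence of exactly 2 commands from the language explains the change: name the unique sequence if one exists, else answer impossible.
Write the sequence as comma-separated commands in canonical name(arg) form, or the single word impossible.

key: position moved to (0,-2) AND the heading swung to W — translation plus rotation needed
initial: at (2,-1), heading south
1. arc(right, 1) → at (1,-2), heading west
2. straight(1) → at (0,-2), heading west
no rival 2-sequence matches.

arc(right, 1), straight(1)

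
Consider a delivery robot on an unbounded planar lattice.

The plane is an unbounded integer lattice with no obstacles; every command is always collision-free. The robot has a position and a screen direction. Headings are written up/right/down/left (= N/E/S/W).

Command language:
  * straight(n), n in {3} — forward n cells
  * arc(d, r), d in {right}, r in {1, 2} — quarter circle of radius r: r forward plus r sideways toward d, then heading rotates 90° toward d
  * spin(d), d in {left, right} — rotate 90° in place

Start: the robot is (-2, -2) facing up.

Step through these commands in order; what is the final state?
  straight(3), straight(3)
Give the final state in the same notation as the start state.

(-2, 4) facing up

t0: (-2, -2) facing up
step 1 (straight(3)): (-2, 1) facing up
step 2 (straight(3)): (-2, 4) facing up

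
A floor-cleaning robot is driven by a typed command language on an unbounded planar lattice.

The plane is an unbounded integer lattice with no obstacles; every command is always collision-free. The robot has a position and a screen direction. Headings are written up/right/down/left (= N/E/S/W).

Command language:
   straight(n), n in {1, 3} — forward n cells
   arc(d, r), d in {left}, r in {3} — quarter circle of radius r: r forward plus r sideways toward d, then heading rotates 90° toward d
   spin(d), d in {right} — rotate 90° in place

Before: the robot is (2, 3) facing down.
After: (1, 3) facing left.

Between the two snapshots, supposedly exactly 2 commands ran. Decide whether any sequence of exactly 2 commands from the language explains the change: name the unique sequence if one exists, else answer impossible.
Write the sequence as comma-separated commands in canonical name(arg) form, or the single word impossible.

spin(right), straight(1)

key: running straight(1) before spin(right) would end elsewhere — order is forced
from: (2, 3) facing down
[1] after spin(right): (2, 3) facing left
[2] after straight(1): (1, 3) facing left
no other 2-command option fits: unique.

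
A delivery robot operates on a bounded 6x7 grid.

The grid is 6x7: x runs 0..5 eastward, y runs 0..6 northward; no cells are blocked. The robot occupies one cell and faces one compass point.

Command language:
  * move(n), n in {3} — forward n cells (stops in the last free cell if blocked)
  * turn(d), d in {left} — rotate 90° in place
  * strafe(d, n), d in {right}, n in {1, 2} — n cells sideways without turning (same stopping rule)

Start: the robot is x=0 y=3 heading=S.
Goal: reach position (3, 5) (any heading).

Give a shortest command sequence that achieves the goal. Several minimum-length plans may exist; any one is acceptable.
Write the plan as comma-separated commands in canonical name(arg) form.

from: x=0 y=3 heading=S
t=1 turn(left) ⇒ x=0 y=3 heading=E
t=2 move(3) ⇒ x=3 y=3 heading=E
t=3 turn(left) ⇒ x=3 y=3 heading=N
t=4 turn(left) ⇒ x=3 y=3 heading=W
t=5 strafe(right, 2) ⇒ x=3 y=5 heading=W
shorter routes all fall short; 5 is best.

turn(left), move(3), turn(left), turn(left), strafe(right, 2)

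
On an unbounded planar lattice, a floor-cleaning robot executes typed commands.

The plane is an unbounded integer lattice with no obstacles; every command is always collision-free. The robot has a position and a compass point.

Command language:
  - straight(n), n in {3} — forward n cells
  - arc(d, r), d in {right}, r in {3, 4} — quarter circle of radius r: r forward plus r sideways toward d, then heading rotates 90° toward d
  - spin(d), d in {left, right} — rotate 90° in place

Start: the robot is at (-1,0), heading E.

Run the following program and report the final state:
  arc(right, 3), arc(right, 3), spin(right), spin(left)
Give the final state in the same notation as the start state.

at (-1,-6), heading W

initial: at (-1,0), heading E
t=1 arc(right, 3) ⇒ at (2,-3), heading S
t=2 arc(right, 3) ⇒ at (-1,-6), heading W
t=3 spin(right) ⇒ at (-1,-6), heading N
t=4 spin(left) ⇒ at (-1,-6), heading W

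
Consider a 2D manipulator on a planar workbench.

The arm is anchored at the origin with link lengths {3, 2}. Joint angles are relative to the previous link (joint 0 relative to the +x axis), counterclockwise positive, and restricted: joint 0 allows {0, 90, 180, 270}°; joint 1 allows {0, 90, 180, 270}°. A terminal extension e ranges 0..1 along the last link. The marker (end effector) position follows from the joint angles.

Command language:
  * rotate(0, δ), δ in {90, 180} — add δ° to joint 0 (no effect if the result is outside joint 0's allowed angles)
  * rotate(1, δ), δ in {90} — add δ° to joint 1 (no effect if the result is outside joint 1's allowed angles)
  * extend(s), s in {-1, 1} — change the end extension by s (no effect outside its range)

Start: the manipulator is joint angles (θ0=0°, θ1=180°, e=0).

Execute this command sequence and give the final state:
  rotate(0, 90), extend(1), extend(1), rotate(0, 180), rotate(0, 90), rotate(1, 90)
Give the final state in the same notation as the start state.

begin: joint angles (θ0=0°, θ1=180°, e=0)
[1] after rotate(0, 90): joint angles (θ0=90°, θ1=180°, e=0)
[2] after extend(1): joint angles (θ0=90°, θ1=180°, e=1)
[3] after extend(1): joint angles (θ0=90°, θ1=180°, e=1)
[4] after rotate(0, 180): joint angles (θ0=270°, θ1=180°, e=1)
[5] after rotate(0, 90): joint angles (θ0=0°, θ1=180°, e=1)
[6] after rotate(1, 90): joint angles (θ0=0°, θ1=270°, e=1)

joint angles (θ0=0°, θ1=270°, e=1)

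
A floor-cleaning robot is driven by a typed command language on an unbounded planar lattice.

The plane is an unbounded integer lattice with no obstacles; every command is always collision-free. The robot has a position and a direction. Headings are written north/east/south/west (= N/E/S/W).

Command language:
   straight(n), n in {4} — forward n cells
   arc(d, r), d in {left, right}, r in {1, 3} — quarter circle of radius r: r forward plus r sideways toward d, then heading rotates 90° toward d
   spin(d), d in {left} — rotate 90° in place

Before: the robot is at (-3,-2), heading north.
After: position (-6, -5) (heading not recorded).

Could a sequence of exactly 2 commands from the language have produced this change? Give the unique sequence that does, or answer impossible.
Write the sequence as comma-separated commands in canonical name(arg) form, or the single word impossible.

key: order matters: swapping spin(left) and arc(left, 3) lands elsewhere
start: at (-3,-2), heading north
step 1 (spin(left)): at (-3,-2), heading west
step 2 (arc(left, 3)): at (-6,-5), heading south
no other 2-command option fits: unique.

spin(left), arc(left, 3)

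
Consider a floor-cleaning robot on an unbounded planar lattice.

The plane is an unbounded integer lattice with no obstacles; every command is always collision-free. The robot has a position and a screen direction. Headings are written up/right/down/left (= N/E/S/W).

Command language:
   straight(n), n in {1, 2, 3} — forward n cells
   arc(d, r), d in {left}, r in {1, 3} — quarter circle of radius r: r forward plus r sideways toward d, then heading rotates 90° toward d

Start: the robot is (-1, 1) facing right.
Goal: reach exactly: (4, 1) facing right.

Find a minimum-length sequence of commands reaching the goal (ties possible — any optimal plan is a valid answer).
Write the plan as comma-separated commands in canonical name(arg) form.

straight(3), straight(2)

begin: (-1, 1) facing right
[1] after straight(3): (2, 1) facing right
[2] after straight(2): (4, 1) facing right
no 1-step plan works, so 2 is optimal.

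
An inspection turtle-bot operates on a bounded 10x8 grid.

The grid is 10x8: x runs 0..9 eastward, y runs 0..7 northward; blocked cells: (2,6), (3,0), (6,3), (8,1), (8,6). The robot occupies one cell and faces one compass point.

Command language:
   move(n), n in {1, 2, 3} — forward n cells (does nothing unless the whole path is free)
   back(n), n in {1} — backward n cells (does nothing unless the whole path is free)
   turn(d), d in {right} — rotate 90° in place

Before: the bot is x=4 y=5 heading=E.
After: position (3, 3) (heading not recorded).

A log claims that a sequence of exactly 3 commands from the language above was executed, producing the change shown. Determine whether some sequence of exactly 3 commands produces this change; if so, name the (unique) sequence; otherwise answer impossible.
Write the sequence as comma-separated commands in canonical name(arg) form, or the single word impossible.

key: order matters: swapping back(1) and move(2) lands elsewhere
from: x=4 y=5 heading=E
step 1 (back(1)): x=3 y=5 heading=E
step 2 (turn(right)): x=3 y=5 heading=S
step 3 (move(2)): x=3 y=3 heading=S
all 125 alternatives checked — unique.

back(1), turn(right), move(2)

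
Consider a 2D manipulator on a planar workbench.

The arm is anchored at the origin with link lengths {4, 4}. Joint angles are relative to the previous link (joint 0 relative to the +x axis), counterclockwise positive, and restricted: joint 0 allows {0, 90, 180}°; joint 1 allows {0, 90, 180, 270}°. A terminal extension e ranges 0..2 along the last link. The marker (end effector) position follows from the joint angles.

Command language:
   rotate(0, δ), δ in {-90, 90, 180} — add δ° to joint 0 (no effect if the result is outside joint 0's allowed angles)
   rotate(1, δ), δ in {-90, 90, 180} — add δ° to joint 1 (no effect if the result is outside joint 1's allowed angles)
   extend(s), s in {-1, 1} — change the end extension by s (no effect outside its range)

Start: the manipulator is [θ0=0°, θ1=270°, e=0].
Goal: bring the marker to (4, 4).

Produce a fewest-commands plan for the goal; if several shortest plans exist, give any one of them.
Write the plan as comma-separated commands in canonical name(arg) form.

rotate(1, 180)

t0: [θ0=0°, θ1=270°, e=0]
step 1 (rotate(1, 180)): [θ0=0°, θ1=90°, e=0]
minimal: 1 command(s), checked below 1.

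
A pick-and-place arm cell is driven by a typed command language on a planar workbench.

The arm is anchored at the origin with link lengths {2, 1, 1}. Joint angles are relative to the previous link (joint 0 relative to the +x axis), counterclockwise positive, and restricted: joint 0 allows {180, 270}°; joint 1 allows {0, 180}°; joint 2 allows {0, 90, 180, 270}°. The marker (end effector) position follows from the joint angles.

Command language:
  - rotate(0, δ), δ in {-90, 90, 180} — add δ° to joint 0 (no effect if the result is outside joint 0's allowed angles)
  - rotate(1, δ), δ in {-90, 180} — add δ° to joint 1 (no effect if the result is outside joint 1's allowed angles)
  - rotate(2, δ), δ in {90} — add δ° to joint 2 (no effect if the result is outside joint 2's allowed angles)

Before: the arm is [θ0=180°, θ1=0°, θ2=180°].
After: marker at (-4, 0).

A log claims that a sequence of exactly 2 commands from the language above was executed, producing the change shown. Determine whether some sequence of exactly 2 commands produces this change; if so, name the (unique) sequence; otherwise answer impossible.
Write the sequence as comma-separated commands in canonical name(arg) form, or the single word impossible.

from: [θ0=180°, θ1=0°, θ2=180°]
step 1 (rotate(2, 90)): [θ0=180°, θ1=0°, θ2=270°]
step 2 (rotate(2, 90)): [θ0=180°, θ1=0°, θ2=0°]
all 36 alternatives checked — unique.

rotate(2, 90), rotate(2, 90)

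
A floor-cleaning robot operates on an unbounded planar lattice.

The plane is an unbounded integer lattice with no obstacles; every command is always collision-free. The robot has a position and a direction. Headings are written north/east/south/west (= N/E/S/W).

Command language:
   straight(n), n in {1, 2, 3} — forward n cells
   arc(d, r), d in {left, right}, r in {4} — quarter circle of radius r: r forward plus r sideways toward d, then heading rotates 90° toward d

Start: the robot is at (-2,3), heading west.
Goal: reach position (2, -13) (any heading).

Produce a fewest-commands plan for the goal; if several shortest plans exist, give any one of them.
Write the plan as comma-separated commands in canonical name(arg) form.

arc(left, 4), straight(3), arc(left, 4), arc(right, 4), straight(1)

t0: at (-2,3), heading west
t=1 arc(left, 4) ⇒ at (-6,-1), heading south
t=2 straight(3) ⇒ at (-6,-4), heading south
t=3 arc(left, 4) ⇒ at (-2,-8), heading east
t=4 arc(right, 4) ⇒ at (2,-12), heading south
t=5 straight(1) ⇒ at (2,-13), heading south
shorter routes all fall short; 5 is best.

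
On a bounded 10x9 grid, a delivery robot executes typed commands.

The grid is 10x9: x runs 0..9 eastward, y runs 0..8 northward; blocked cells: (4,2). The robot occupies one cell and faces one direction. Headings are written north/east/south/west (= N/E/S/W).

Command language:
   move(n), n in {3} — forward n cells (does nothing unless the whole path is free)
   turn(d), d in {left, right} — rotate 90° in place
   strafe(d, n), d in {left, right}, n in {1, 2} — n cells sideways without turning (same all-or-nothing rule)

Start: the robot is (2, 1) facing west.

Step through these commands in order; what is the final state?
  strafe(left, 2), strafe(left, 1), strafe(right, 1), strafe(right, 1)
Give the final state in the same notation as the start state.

begin: (2, 1) facing west
[1] after strafe(left, 2): (2, 1) facing west
[2] after strafe(left, 1): (2, 0) facing west
[3] after strafe(right, 1): (2, 1) facing west
[4] after strafe(right, 1): (2, 2) facing west

(2, 2) facing west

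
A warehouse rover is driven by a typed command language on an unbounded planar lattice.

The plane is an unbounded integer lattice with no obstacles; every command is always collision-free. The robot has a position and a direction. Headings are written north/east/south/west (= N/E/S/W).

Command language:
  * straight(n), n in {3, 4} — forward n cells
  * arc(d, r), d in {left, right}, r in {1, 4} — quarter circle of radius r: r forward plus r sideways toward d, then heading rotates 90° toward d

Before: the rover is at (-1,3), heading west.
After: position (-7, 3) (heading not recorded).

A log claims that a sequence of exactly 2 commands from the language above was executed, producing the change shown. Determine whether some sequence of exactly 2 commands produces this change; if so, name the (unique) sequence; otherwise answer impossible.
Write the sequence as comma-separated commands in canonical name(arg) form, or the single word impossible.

t0: at (-1,3), heading west
step 1 (straight(3)): at (-4,3), heading west
step 2 (straight(3)): at (-7,3), heading west
uniquely the one of 36 2-step routes that fits.

straight(3), straight(3)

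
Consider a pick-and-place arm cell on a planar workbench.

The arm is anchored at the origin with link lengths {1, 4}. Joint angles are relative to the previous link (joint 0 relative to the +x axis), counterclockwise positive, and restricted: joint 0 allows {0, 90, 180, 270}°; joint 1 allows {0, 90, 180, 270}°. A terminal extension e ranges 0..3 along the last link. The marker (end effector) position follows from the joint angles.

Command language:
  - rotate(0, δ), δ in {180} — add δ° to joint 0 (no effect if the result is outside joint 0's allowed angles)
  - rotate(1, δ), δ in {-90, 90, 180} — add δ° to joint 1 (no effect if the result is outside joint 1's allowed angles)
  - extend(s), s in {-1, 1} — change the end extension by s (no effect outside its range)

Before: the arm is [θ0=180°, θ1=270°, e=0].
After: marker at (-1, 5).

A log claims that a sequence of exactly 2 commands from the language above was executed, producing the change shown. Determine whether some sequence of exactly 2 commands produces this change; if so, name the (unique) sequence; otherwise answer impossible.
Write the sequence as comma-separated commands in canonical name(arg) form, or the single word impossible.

key: running extend(1) before extend(-1) would end elsewhere — order is forced
initial: [θ0=180°, θ1=270°, e=0]
step 1 (extend(-1)): [θ0=180°, θ1=270°, e=0]
step 2 (extend(1)): [θ0=180°, θ1=270°, e=1]
uniquely the one of 36 2-step routes that fits.

extend(-1), extend(1)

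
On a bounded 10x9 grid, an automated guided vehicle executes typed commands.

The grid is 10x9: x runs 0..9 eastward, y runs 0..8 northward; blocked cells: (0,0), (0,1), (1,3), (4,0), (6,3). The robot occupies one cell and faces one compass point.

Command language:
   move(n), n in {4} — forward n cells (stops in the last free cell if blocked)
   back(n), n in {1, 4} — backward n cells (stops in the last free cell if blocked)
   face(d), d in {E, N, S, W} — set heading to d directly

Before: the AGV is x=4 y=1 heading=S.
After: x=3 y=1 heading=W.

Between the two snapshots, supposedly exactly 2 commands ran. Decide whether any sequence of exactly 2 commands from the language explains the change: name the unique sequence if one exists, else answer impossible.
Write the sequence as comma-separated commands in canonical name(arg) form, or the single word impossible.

impossible

checked all 2-command options: none fits.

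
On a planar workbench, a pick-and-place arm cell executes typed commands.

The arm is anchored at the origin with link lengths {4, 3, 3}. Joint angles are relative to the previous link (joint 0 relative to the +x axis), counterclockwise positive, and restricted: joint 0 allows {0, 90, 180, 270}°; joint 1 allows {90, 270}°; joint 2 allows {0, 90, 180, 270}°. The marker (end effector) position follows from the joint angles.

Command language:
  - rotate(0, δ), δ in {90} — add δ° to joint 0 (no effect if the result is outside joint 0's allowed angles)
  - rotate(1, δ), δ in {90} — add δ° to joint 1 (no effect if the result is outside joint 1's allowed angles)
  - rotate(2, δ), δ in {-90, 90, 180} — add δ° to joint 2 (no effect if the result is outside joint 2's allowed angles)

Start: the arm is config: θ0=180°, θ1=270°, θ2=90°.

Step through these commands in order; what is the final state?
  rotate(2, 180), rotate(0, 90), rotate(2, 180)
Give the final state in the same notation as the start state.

config: θ0=270°, θ1=270°, θ2=90°

initial: config: θ0=180°, θ1=270°, θ2=90°
step 1 (rotate(2, 180)): config: θ0=180°, θ1=270°, θ2=270°
step 2 (rotate(0, 90)): config: θ0=270°, θ1=270°, θ2=270°
step 3 (rotate(2, 180)): config: θ0=270°, θ1=270°, θ2=90°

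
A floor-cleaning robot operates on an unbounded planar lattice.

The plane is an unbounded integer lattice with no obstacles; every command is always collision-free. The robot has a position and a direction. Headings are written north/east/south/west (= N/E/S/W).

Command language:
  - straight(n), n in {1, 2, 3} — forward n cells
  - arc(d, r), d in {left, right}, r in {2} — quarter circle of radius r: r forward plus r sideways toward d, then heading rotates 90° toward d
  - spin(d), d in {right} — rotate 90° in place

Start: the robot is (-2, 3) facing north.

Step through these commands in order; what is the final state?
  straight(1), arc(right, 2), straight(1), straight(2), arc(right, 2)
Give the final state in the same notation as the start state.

start: (-2, 3) facing north
1. straight(1) → (-2, 4) facing north
2. arc(right, 2) → (0, 6) facing east
3. straight(1) → (1, 6) facing east
4. straight(2) → (3, 6) facing east
5. arc(right, 2) → (5, 4) facing south

(5, 4) facing south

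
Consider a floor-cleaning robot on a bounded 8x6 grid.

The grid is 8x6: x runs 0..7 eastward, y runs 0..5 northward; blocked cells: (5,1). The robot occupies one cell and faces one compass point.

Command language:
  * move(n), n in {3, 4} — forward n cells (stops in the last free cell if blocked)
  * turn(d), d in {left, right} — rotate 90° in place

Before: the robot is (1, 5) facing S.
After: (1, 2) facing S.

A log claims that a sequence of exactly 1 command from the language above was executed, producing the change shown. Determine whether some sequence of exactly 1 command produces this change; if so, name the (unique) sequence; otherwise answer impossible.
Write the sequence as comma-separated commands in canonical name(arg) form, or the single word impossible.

key: heading stays S — the single command does not turn
initial: (1, 5) facing S
1. move(3) → (1, 2) facing S
all 4 alternatives checked — unique.

move(3)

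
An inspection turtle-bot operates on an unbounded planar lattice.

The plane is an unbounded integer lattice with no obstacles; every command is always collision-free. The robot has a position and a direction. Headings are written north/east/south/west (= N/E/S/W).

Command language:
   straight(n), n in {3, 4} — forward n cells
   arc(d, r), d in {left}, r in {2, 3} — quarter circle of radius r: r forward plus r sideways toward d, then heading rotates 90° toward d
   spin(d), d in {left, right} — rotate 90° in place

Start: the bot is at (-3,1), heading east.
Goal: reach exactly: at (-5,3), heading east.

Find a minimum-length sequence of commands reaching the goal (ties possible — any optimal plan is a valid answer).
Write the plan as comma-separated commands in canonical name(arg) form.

arc(left, 2), arc(left, 2), arc(left, 2), spin(left)

start: at (-3,1), heading east
t=1 arc(left, 2) ⇒ at (-1,3), heading north
t=2 arc(left, 2) ⇒ at (-3,5), heading west
t=3 arc(left, 2) ⇒ at (-5,3), heading south
t=4 spin(left) ⇒ at (-5,3), heading east
no 3-step plan works, so 4 is optimal.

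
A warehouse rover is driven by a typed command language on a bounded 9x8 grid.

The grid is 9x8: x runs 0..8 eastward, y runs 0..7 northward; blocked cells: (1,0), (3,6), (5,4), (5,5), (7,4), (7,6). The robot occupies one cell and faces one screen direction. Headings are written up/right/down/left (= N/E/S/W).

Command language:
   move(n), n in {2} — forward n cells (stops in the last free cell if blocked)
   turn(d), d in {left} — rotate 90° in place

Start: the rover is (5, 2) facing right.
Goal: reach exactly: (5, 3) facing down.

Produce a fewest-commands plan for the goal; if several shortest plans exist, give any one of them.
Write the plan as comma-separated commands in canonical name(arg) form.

from: (5, 2) facing right
step 1 (turn(left)): (5, 2) facing up
step 2 (move(2)): (5, 3) facing up
step 3 (turn(left)): (5, 3) facing left
step 4 (turn(left)): (5, 3) facing down
minimal: 4 command(s), checked below 4.

turn(left), move(2), turn(left), turn(left)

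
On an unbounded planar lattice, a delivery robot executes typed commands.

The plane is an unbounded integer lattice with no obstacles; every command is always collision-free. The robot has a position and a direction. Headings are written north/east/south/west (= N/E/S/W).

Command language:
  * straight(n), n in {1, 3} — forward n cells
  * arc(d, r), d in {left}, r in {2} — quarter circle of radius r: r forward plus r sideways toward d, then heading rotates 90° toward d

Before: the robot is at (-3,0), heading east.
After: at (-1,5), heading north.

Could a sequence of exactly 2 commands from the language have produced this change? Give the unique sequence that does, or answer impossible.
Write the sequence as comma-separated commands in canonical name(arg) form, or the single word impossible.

arc(left, 2), straight(3)

key: cell and facing (now N) both changed — the 2 commands mix motion and turning
from: at (-3,0), heading east
step 1 (arc(left, 2)): at (-1,2), heading north
step 2 (straight(3)): at (-1,5), heading north
all 9 alternatives checked — unique.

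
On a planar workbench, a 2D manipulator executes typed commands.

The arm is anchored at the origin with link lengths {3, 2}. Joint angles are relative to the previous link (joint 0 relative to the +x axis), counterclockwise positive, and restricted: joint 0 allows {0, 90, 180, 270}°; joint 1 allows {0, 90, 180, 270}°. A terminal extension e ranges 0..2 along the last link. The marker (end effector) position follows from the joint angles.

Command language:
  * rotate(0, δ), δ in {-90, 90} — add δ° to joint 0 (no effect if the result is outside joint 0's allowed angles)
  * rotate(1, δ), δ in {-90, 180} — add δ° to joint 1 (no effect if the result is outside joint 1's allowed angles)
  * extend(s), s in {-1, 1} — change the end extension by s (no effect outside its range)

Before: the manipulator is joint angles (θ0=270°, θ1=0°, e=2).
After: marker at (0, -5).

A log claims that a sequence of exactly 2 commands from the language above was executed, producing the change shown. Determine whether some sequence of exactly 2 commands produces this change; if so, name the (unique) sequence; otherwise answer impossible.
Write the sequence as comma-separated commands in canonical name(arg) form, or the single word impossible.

extend(-1), extend(-1)

initial: joint angles (θ0=270°, θ1=0°, e=2)
step 1 (extend(-1)): joint angles (θ0=270°, θ1=0°, e=1)
step 2 (extend(-1)): joint angles (θ0=270°, θ1=0°, e=0)
no rival 2-sequence matches.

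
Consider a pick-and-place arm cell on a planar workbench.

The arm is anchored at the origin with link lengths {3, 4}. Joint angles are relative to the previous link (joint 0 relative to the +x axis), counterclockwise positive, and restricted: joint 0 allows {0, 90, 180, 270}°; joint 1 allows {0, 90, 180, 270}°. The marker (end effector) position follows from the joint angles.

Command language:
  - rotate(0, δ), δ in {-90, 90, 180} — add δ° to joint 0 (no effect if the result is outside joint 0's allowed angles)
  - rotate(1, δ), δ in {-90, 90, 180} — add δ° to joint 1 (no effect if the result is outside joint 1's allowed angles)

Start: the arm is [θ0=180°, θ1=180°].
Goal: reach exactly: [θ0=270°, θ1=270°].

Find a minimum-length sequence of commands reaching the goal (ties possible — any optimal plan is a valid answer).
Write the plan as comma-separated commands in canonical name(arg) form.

t0: [θ0=180°, θ1=180°]
[1] after rotate(1, 90): [θ0=180°, θ1=270°]
[2] after rotate(0, 90): [θ0=270°, θ1=270°]
no 1-step plan works, so 2 is optimal.

rotate(1, 90), rotate(0, 90)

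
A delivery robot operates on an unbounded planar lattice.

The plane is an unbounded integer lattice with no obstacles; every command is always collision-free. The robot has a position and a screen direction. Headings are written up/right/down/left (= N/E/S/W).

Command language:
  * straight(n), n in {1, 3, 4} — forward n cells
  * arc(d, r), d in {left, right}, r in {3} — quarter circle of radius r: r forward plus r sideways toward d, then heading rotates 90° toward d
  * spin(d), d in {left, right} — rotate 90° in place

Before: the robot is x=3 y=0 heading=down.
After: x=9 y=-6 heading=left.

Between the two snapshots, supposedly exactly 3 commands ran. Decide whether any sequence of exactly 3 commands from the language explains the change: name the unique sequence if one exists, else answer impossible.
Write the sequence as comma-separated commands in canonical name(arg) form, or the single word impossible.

arc(left, 3), arc(right, 3), spin(right)

key: cell and facing (now W) both changed — the 3 commands mix motion and turning
start: x=3 y=0 heading=down
t=1 arc(left, 3) ⇒ x=6 y=-3 heading=right
t=2 arc(right, 3) ⇒ x=9 y=-6 heading=down
t=3 spin(right) ⇒ x=9 y=-6 heading=left
no other 3-command option fits: unique.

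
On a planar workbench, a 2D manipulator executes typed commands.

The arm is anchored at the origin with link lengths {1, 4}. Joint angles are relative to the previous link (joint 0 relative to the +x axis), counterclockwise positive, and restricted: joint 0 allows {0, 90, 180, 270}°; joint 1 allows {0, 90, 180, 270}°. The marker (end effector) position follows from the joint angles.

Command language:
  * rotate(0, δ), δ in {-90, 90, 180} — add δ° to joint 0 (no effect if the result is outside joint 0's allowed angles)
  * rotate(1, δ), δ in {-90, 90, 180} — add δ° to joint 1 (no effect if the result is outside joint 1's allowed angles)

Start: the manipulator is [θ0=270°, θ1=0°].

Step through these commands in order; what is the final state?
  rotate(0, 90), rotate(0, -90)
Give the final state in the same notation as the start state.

from: [θ0=270°, θ1=0°]
1. rotate(0, 90) → [θ0=0°, θ1=0°]
2. rotate(0, -90) → [θ0=270°, θ1=0°]

[θ0=270°, θ1=0°]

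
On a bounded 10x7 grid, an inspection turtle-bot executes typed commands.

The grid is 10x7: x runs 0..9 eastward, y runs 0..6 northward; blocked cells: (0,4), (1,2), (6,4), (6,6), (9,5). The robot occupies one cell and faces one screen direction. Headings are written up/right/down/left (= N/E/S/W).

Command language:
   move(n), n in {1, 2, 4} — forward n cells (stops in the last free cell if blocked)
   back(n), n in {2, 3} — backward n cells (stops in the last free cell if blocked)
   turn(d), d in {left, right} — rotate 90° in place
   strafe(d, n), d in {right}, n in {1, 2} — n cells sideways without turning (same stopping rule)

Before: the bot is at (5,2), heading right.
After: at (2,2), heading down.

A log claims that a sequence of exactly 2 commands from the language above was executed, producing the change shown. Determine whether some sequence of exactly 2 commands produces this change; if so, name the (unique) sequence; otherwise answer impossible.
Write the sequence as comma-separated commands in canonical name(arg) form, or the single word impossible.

key: cell and facing (now S) both changed — the 2 commands mix motion and turning
start: at (5,2), heading right
1. back(3) → at (2,2), heading right
2. turn(right) → at (2,2), heading down
all 81 alternatives checked — unique.

back(3), turn(right)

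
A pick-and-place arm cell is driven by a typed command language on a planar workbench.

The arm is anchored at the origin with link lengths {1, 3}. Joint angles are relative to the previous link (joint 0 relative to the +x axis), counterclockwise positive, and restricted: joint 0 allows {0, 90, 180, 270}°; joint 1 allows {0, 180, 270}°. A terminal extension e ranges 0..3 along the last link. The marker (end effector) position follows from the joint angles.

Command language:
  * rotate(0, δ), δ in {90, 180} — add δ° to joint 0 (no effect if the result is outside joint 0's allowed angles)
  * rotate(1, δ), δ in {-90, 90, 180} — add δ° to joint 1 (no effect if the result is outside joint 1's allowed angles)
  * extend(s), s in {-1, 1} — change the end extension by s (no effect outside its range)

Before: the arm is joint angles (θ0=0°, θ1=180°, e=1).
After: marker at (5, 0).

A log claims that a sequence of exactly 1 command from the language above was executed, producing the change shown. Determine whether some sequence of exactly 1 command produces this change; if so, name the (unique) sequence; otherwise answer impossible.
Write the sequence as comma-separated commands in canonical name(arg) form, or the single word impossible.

initial: joint angles (θ0=0°, θ1=180°, e=1)
t=1 rotate(1, 180) ⇒ joint angles (θ0=0°, θ1=0°, e=1)
all 7 alternatives checked — unique.

rotate(1, 180)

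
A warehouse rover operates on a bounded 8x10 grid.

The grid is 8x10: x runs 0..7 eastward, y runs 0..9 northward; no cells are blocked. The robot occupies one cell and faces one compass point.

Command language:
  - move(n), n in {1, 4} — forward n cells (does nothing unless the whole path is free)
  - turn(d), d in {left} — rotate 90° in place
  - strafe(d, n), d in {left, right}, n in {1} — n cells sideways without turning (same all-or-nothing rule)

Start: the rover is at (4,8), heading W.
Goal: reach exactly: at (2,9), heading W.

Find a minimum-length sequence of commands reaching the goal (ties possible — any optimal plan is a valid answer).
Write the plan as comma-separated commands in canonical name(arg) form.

from: at (4,8), heading W
[1] after strafe(right, 1): at (4,9), heading W
[2] after move(1): at (3,9), heading W
[3] after move(1): at (2,9), heading W
no 2-step plan works, so 3 is optimal.

strafe(right, 1), move(1), move(1)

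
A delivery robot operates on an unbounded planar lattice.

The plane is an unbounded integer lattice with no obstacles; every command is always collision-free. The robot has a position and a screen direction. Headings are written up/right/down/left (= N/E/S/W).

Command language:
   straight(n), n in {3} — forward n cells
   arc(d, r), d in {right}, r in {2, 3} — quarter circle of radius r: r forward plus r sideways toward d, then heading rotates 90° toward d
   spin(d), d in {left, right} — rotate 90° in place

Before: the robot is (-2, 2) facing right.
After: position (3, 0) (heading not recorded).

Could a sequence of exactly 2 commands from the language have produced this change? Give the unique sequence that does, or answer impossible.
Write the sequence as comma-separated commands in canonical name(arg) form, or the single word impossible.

key: order matters: swapping straight(3) and arc(right, 2) lands elsewhere
from: (-2, 2) facing right
[1] after straight(3): (1, 2) facing right
[2] after arc(right, 2): (3, 0) facing down
uniquely the one of 25 2-step routes that fits.

straight(3), arc(right, 2)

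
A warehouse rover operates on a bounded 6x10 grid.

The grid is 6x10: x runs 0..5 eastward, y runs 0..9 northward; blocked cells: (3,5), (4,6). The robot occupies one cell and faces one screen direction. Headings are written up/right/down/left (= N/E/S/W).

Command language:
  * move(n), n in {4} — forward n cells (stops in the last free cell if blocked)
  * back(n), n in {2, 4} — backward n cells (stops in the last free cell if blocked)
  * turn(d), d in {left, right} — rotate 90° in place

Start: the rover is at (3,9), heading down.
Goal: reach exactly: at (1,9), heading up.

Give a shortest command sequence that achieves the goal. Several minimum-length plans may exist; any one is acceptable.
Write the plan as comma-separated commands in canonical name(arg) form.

turn(left), back(2), turn(left)

begin: at (3,9), heading down
t=1 turn(left) ⇒ at (3,9), heading right
t=2 back(2) ⇒ at (1,9), heading right
t=3 turn(left) ⇒ at (1,9), heading up
no 2-step plan works, so 3 is optimal.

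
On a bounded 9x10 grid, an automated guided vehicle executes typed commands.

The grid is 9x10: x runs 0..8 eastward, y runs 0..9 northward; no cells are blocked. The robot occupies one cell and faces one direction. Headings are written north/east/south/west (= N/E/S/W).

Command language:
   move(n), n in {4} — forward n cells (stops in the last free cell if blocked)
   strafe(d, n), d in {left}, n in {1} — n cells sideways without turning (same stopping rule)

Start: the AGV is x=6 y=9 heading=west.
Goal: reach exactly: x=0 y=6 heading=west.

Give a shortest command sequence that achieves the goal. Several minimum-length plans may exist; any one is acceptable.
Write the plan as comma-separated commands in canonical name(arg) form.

move(4), move(4), strafe(left, 1), strafe(left, 1), strafe(left, 1)

begin: x=6 y=9 heading=west
step 1 (move(4)): x=2 y=9 heading=west
step 2 (move(4)): x=0 y=9 heading=west
step 3 (strafe(left, 1)): x=0 y=8 heading=west
step 4 (strafe(left, 1)): x=0 y=7 heading=west
step 5 (strafe(left, 1)): x=0 y=6 heading=west
no 4-step plan works, so 5 is optimal.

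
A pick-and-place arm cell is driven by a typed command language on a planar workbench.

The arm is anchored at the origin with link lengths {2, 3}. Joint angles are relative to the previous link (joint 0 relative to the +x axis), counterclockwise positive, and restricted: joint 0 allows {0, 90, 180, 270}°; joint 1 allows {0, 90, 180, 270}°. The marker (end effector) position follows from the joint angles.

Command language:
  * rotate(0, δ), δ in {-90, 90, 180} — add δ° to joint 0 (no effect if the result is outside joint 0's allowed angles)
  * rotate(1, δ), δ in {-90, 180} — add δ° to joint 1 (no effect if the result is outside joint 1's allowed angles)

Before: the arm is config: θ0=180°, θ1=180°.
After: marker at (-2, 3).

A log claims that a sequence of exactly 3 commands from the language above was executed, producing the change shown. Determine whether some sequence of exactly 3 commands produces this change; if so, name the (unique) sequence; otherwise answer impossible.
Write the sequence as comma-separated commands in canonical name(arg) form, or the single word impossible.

from: config: θ0=180°, θ1=180°
t=1 rotate(1, -90) ⇒ config: θ0=180°, θ1=90°
t=2 rotate(1, -90) ⇒ config: θ0=180°, θ1=0°
t=3 rotate(1, -90) ⇒ config: θ0=180°, θ1=270°
no rival 3-sequence matches.

rotate(1, -90), rotate(1, -90), rotate(1, -90)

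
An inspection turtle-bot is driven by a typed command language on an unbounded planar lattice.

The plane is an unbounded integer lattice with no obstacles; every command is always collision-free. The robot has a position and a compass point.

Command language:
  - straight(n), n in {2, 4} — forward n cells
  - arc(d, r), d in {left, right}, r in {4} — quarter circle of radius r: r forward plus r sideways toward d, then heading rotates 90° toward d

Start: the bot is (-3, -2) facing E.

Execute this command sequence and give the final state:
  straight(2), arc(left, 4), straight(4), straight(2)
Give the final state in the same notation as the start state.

(3, 8) facing N

initial: (-3, -2) facing E
[1] after straight(2): (-1, -2) facing E
[2] after arc(left, 4): (3, 2) facing N
[3] after straight(4): (3, 6) facing N
[4] after straight(2): (3, 8) facing N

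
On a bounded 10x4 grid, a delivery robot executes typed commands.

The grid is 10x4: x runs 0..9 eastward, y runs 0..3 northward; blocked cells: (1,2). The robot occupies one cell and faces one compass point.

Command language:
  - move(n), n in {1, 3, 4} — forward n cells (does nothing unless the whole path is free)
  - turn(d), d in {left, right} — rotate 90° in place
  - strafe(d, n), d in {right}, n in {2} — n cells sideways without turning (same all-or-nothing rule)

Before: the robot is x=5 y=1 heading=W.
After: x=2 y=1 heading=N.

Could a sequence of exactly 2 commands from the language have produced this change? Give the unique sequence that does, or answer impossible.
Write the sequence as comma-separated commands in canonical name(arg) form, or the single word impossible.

move(3), turn(right)

key: running turn(right) before move(3) would end elsewhere — order is forced
begin: x=5 y=1 heading=W
1. move(3) → x=2 y=1 heading=W
2. turn(right) → x=2 y=1 heading=N
no rival 2-sequence matches.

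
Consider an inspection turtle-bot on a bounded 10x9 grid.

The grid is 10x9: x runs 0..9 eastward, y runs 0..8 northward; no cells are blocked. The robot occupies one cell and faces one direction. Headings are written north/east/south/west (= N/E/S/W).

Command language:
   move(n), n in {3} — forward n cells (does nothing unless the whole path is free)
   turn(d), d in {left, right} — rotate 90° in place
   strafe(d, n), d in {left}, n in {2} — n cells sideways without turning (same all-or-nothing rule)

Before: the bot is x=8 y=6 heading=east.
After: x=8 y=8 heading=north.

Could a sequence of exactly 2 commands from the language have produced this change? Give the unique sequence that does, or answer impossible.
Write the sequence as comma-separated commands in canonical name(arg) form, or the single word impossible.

strafe(left, 2), turn(left)

key: position moved to (8,8) AND the heading swung to N — translation plus rotation needed
begin: x=8 y=6 heading=east
t=1 strafe(left, 2) ⇒ x=8 y=8 heading=east
t=2 turn(left) ⇒ x=8 y=8 heading=north
uniquely the one of 16 2-step routes that fits.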